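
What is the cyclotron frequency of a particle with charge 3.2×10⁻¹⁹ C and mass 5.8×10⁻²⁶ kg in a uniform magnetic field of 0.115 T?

f ≈ 1.01×10⁵ Hz

f = |q|B/(2πm).
f = (3.2×10⁻¹⁹)(0.115)/(2π·5.8×10⁻²⁶) ≈ 1.01×10⁵ Hz.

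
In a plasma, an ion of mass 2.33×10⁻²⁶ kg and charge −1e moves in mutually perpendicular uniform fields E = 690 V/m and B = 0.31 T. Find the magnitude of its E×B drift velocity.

v_d ≈ 2200 m/s

The steady drift has the magnetic force balancing the electric force, so v_d = E/B.
v_d = 690/0.31 = 2200 m/s.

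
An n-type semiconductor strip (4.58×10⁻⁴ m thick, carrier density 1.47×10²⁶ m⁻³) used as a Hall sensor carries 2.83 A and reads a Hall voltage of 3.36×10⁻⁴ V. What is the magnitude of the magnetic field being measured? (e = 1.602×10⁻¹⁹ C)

B ≈ 1.28 T

From V_H = IB/(n e t), B = V_H n e t / I.
B = (3.36×10⁻⁴)(1.47×10²⁶)(1.602×10⁻¹⁹)(4.58×10⁻⁴)/2.83 ≈ 1.28 T.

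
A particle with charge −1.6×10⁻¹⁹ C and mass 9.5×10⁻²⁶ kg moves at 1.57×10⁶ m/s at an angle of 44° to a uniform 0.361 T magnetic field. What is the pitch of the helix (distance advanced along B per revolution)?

p ≈ 11.7 m

v∥ = v cosθ = 1.57×10⁶·cos44° ≈ 1.129×10⁶ m/s.
T = 2πm/(|q|B) = 2π(9.5×10⁻²⁶)/((1.6×10⁻¹⁹)(0.361)) ≈ 1.033×10⁻⁵ s.
pitch = v∥ T = (1.129×10⁶)(1.033×10⁻⁵) ≈ 11.7 m.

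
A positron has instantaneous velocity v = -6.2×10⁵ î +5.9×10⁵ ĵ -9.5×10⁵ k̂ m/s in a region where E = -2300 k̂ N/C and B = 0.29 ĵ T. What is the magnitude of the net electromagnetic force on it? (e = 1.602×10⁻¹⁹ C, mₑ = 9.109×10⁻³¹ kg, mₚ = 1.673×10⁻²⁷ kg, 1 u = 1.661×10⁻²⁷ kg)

v×B = (2.76×10⁵, 0, -1.80×10⁵) N/C.
E + v×B = (2.76×10⁵, 0, -1.82×10⁵) N/C.
F = q(E + v×B) = (1.602×10⁻¹⁹ C)·(2.76×10⁵, 0, -1.82×10⁵) = (4.41×10⁻¹⁴, 0, -2.92×10⁻¹⁴) N.
|F| = 5.29×10⁻¹⁴ N.

|F| ≈ 5.29×10⁻¹⁴ N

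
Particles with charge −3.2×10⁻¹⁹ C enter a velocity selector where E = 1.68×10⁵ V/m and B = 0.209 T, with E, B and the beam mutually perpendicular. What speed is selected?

Zero net Lorentz force requires |qE| = |q v×B|, i.e. E = vB.
v = E/B = 1.68×10⁵/0.209 = 8.04×10⁵ m/s.

v = 8.04×10⁵ m/s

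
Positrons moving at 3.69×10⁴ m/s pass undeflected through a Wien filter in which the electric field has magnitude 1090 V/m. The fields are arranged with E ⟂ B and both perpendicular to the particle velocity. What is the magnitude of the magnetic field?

B = 0.0295 T

Balance of forces in the selector: qE = qvB ⇒ B = E/v.
B = 1090/3.69×10⁴ = 0.0295 T.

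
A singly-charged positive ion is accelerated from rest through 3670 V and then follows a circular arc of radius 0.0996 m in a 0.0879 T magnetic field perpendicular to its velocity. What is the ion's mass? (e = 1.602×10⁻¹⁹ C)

m ≈ 1.67×10⁻²⁷ kg

Combine |q|V = ½mv² and r = mv/(|q|B): eliminate v to get m = qB²r²/(2V).
m = (1.602×10⁻¹⁹)(0.0879)²(0.0996)²/(2·3670) ≈ 1.67×10⁻²⁷ kg.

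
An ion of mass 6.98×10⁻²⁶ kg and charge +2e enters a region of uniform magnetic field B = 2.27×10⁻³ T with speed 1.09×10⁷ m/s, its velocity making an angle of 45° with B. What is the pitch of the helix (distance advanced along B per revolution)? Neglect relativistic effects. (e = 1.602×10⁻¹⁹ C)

v∥ = v cosθ = 1.09×10⁷·cos45° ≈ 7.707×10⁶ m/s.
T = 2πm/(|q|B) = 2π(6.98×10⁻²⁶)/((3.204×10⁻¹⁹)(2.27×10⁻³)) ≈ 6.030×10⁻⁴ s.
pitch = v∥ T = (7.707×10⁶)(6.030×10⁻⁴) ≈ 4650 m.

p ≈ 4650 m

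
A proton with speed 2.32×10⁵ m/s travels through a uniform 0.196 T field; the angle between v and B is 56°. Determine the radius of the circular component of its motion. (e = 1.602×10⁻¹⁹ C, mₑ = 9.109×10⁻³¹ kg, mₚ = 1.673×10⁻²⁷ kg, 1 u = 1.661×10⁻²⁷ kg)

r ≈ 0.0102 m

v⊥ = v sinθ = 2.32×10⁵·sin56° ≈ 1.923×10⁵ m/s.
r = m v⊥/(|q|B) = (1.673×10⁻²⁷)(1.923×10⁵)/((1.602×10⁻¹⁹)(0.196)) ≈ 0.0102 m.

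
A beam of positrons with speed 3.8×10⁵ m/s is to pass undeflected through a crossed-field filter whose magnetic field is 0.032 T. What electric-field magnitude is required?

E = 1.2×10⁴ V/m

For straight-line motion qE = qvB, so E = vB.
E = 3.8×10⁵ × 0.032 = 1.2×10⁴ V/m.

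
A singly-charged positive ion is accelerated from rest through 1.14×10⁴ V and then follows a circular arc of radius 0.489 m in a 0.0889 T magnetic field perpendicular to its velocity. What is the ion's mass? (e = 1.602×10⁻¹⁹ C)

Combine |q|V = ½mv² and r = mv/(|q|B): eliminate v to get m = qB²r²/(2V).
m = (1.602×10⁻¹⁹)(0.0889)²(0.489)²/(2·1.14×10⁴) ≈ 1.33×10⁻²⁶ kg.

m ≈ 1.33×10⁻²⁶ kg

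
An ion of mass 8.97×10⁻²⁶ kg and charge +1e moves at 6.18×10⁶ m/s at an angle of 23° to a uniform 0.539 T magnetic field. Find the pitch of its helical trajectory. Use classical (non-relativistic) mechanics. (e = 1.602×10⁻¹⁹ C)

p ≈ 37.1 m

v∥ = v cosθ = 6.18×10⁶·cos23° ≈ 5.689×10⁶ m/s.
T = 2πm/(|q|B) = 2π(8.97×10⁻²⁶)/((1.602×10⁻¹⁹)(0.539)) ≈ 6.527×10⁻⁶ s.
pitch = v∥ T = (5.689×10⁶)(6.527×10⁻⁶) ≈ 37.1 m.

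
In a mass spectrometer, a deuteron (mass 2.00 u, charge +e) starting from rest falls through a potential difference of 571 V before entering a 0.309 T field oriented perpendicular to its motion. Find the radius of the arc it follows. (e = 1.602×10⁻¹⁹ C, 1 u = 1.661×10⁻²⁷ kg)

Acceleration: |q|V = ½mv² ⇒ v = √(2|q|V/m) = √(2·1.602×10⁻¹⁹·571/3.322×10⁻²⁷) ≈ 2.347×10⁵ m/s.
In the field: r = mv/(|q|B) = (3.322×10⁻²⁷)(2.347×10⁵)/((1.602×10⁻¹⁹)(0.309)) ≈ 0.0157 m.

r ≈ 0.0157 m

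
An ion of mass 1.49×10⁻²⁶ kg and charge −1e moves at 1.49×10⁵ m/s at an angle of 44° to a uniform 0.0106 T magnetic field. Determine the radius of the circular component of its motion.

r ≈ 0.908 m

v⊥ = v sinθ = 1.49×10⁵·sin44° ≈ 1.035×10⁵ m/s.
r = m v⊥/(|q|B) = (1.49×10⁻²⁶)(1.035×10⁵)/((1.602×10⁻¹⁹)(0.0106)) ≈ 0.908 m.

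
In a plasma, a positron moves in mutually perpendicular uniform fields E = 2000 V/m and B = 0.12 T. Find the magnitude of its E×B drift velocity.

v_d ≈ 1.7×10⁴ m/s

The steady drift has the magnetic force balancing the electric force, so v_d = E/B.
v_d = 2000/0.12 = 1.7×10⁴ m/s.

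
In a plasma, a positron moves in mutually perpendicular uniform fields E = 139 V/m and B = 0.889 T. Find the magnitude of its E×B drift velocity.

The steady drift has the magnetic force balancing the electric force, so v_d = E/B.
v_d = 139/0.889 = 156 m/s.

v_d ≈ 156 m/s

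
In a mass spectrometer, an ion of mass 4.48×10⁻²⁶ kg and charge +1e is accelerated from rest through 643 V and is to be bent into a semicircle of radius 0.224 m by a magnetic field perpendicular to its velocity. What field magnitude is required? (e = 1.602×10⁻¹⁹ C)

v = √(2|q|V/m) = √(2·1.602×10⁻¹⁹·643/4.48×10⁻²⁶) ≈ 6.781×10⁴ m/s.
B = mv/(|q|r) = (4.48×10⁻²⁶)(6.781×10⁴)/((1.602×10⁻¹⁹)(0.224)) ≈ 0.0847 T.

B ≈ 0.0847 T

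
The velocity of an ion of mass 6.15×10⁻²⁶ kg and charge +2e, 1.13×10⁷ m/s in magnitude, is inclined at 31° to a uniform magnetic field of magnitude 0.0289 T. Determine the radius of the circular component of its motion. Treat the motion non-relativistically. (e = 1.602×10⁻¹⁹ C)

r ≈ 38.7 m

v⊥ = v sinθ = 1.13×10⁷·sin31° ≈ 5.820×10⁶ m/s.
r = m v⊥/(|q|B) = (6.15×10⁻²⁶)(5.820×10⁶)/((3.204×10⁻¹⁹)(0.0289)) ≈ 38.7 m.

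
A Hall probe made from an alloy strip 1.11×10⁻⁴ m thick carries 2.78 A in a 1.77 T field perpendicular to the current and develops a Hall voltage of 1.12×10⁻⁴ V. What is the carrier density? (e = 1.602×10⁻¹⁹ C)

From V_H = IB/(n e t), n = IB/(V_H e t).
n = (2.78)(1.77)/((1.12×10⁻⁴)(1.602×10⁻¹⁹)(1.11×10⁻⁴)) ≈ 2.47×10²⁷ m⁻³.

n ≈ 2.47×10²⁷ m⁻³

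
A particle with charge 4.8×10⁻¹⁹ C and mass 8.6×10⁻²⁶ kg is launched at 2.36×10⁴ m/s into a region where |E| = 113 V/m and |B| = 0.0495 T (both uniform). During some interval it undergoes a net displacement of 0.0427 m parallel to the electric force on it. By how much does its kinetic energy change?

The magnetic force is always ⟂ v and does no work; only the electric force changes KE.
ΔKE = F_E · d = |q|E d = (4.8×10⁻¹⁹)(113)(0.0427) ≈ 2.32×10⁻¹⁸ J.

ΔKE ≈ 2.32×10⁻¹⁸ J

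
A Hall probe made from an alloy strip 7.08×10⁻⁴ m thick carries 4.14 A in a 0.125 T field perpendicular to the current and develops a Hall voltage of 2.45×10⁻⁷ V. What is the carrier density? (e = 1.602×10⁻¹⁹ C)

From V_H = IB/(n e t), n = IB/(V_H e t).
n = (4.14)(0.125)/((2.45×10⁻⁷)(1.602×10⁻¹⁹)(7.08×10⁻⁴)) ≈ 1.86×10²⁸ m⁻³.

n ≈ 1.86×10²⁸ m⁻³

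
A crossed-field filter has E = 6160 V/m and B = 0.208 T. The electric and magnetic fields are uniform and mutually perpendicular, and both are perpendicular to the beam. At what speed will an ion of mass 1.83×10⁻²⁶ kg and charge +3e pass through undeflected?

Straight-line motion ⇒ electric and magnetic forces cancel, so E = vB.
v = E/B = 6160/0.208 = 2.96×10⁴ m/s.

v = 2.96×10⁴ m/s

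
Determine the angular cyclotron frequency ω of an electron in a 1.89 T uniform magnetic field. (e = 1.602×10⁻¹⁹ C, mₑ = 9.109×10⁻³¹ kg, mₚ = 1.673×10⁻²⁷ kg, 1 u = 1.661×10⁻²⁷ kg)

ω = |q|B/m.
ω = (1.602×10⁻¹⁹)(1.89)/9.109×10⁻³¹ ≈ 3.32×10¹¹ rad/s.

ω ≈ 3.32×10¹¹ rad/s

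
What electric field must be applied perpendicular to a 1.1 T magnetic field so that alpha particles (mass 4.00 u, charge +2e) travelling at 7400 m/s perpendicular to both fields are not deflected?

E = 8100 V/m

For straight-line motion qE = qvB, so E = vB.
E = 7400 × 1.1 = 8100 V/m.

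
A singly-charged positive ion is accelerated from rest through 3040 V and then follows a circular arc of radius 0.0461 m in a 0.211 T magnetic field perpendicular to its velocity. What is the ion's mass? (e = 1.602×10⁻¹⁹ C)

m ≈ 2.49×10⁻²⁷ kg

Combine |q|V = ½mv² and r = mv/(|q|B): eliminate v to get m = qB²r²/(2V).
m = (1.602×10⁻¹⁹)(0.211)²(0.0461)²/(2·3040) ≈ 2.49×10⁻²⁷ kg.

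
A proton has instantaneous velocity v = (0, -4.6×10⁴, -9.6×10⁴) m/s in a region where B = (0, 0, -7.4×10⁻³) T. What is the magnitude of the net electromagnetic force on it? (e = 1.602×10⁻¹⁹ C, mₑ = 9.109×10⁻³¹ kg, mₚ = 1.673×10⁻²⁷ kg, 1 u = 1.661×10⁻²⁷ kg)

v×B = (340, 0, 0) N/C.
F = q v×B = (1.602×10⁻¹⁹ C)·(340, 0, 0) = (5.45×10⁻¹⁷, 0, 0) N.
|F| = 5.45×10⁻¹⁷ N.

|F| ≈ 5.45×10⁻¹⁷ N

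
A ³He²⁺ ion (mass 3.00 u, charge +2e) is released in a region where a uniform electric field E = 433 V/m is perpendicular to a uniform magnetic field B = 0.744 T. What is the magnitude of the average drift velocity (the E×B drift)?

v_d ≈ 582 m/s

The E×B drift speed is v_d = E/B.
v_d = 433/0.744 = 582 m/s.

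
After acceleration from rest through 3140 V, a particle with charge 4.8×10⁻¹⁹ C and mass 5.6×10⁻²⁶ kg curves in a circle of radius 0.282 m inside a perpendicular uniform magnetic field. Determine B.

B ≈ 0.0960 T

v = √(2|q|V/m) = √(2·4.8×10⁻¹⁹·3140/5.6×10⁻²⁶) ≈ 2.320×10⁵ m/s.
B = mv/(|q|r) = (5.6×10⁻²⁶)(2.320×10⁵)/((4.8×10⁻¹⁹)(0.282)) ≈ 0.0960 T.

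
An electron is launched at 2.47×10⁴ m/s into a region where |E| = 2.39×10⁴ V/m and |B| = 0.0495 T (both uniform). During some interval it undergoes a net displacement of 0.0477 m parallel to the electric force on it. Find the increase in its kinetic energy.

The magnetic force is always ⟂ v and does no work; only the electric force changes KE.
ΔKE = F_E · d = |q|E d = (1.602×10⁻¹⁹)(2.39×10⁴)(0.0477) ≈ 1.83×10⁻¹⁶ J.

ΔKE ≈ 1.83×10⁻¹⁶ J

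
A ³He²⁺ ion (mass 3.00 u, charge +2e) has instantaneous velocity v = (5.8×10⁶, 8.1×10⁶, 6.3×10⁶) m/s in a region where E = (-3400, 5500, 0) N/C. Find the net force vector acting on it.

Only an electric field acts, so F = qE = (3.204×10⁻¹⁹ C)·(-3400, 5500, 0) = (-1.09×10⁻¹⁵, 1.76×10⁻¹⁵, 0) N.

F ≈ (-1.09×10⁻¹⁵, 1.76×10⁻¹⁵, 0) N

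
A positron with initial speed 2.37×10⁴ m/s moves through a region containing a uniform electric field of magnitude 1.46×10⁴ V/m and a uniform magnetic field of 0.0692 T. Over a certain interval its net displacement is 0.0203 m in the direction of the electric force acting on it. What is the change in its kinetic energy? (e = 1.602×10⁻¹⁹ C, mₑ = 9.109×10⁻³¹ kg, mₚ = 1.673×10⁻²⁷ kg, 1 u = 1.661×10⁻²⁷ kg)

ΔKE ≈ 4.75×10⁻¹⁷ J

The magnetic force is always ⟂ v and does no work; only the electric force changes KE.
ΔKE = F_E · d = |q|E d = (1.602×10⁻¹⁹)(1.46×10⁴)(0.0203) ≈ 4.75×10⁻¹⁷ J.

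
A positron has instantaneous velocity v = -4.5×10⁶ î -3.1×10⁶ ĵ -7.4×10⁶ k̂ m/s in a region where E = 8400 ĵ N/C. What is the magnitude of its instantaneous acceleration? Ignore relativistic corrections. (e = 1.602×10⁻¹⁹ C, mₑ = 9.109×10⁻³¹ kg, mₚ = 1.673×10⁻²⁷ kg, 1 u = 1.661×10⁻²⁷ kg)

Only an electric field acts, so F = qE = (1.602×10⁻¹⁹ C)·(0, 8400, 0) = (0, 1.35×10⁻¹⁵, 0) N.
|a| = |F|/m = 1.346×10⁻¹⁵/9.109×10⁻³¹ ≈ 1.48×10¹⁵ m/s².

|a| ≈ 1.48×10¹⁵ m/s²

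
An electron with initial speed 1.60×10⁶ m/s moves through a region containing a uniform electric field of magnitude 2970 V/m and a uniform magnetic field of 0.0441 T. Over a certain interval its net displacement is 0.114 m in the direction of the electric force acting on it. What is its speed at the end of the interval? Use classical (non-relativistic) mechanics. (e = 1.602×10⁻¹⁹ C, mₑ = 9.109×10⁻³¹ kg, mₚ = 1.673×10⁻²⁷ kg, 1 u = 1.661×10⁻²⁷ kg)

B does no work; ΔKE = |q|E d.
½mv_f² = ½mv₀² + |q|Ed = ½(9.109×10⁻³¹)(1.60×10⁶)² + (1.602×10⁻¹⁹)(2970)(0.114) ≈ 1.166×10⁻¹⁸ J + 5.424×10⁻¹⁷ J ≈ 5.541×10⁻¹⁷ J.
v_f = √(2·5.541×10⁻¹⁷/9.109×10⁻³¹) ≈ 1.10×10⁷ m/s.

v_f ≈ 1.10×10⁷ m/s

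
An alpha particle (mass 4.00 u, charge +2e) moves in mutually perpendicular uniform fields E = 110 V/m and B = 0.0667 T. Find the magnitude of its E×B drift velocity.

The E×B drift speed is v_d = E/B.
v_d = 110/0.0667 = 1650 m/s.

v_d ≈ 1650 m/s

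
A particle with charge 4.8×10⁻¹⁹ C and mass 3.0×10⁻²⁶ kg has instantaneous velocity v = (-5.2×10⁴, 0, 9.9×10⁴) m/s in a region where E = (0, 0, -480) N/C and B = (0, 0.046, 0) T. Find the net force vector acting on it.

F ≈ (-2.19×10⁻¹⁵, 0, -1.38×10⁻¹⁵) N

v×B = (-4550, 0, -2390) N/C.
E + v×B = (-4550, 0, -2870) N/C.
F = q(E + v×B) = (4.8×10⁻¹⁹ C)·(-4550, 0, -2870) = (-2.19×10⁻¹⁵, 0, -1.38×10⁻¹⁵) N.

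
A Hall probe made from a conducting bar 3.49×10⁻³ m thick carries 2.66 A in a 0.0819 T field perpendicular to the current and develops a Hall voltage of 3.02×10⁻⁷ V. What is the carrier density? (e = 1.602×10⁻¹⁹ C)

From V_H = IB/(n e t), n = IB/(V_H e t).
n = (2.66)(0.0819)/((3.02×10⁻⁷)(1.602×10⁻¹⁹)(3.49×10⁻³)) ≈ 1.29×10²⁷ m⁻³.

n ≈ 1.29×10²⁷ m⁻³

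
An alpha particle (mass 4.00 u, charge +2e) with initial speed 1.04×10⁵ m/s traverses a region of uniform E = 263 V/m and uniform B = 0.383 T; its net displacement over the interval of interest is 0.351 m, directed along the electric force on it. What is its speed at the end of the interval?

B does no work; ΔKE = |q|E d.
½mv_f² = ½mv₀² + |q|Ed = ½(6.644×10⁻²⁷)(1.04×10⁵)² + (3.204×10⁻¹⁹)(263)(0.351) ≈ 3.593×10⁻¹⁷ J + 2.958×10⁻¹⁷ J ≈ 6.551×10⁻¹⁷ J.
v_f = √(2·6.551×10⁻¹⁷/6.644×10⁻²⁷) ≈ 1.40×10⁵ m/s.

v_f ≈ 1.40×10⁵ m/s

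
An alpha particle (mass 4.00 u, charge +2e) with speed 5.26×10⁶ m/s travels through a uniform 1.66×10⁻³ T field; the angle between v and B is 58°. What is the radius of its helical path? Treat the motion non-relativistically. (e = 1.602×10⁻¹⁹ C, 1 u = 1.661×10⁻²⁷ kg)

v⊥ = v sinθ = 5.26×10⁶·sin58° ≈ 4.461×10⁶ m/s.
r = m v⊥/(|q|B) = (6.644×10⁻²⁷)(4.461×10⁶)/((3.204×10⁻¹⁹)(1.66×10⁻³)) ≈ 55.7 m.

r ≈ 55.7 m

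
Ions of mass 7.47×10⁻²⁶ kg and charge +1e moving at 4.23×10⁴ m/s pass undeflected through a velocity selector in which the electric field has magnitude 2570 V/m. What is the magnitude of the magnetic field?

B = 0.0608 T

Balance of forces in the selector: qE = qvB ⇒ B = E/v.
B = 2570/4.23×10⁴ = 0.0608 T.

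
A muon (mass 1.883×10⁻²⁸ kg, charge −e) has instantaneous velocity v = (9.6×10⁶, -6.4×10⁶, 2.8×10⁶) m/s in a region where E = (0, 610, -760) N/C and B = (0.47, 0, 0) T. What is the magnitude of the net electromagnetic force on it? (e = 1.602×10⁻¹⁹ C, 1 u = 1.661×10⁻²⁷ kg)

v×B = (0, 1.32×10⁶, 3.01×10⁶) N/C.
E + v×B = (0, 1.32×10⁶, 3.01×10⁶) N/C.
F = q(E + v×B) = (−1.602×10⁻¹⁹ C)·(0, 1.32×10⁶, 3.01×10⁶) = (0, -2.11×10⁻¹³, -4.82×10⁻¹³) N.
|F| = 5.26×10⁻¹³ N.

|F| ≈ 5.26×10⁻¹³ N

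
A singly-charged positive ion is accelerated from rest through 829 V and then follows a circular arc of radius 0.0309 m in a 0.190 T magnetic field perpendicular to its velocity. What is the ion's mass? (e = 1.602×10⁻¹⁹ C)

m ≈ 3.33×10⁻²⁷ kg

Combine |q|V = ½mv² and r = mv/(|q|B): eliminate v to get m = qB²r²/(2V).
m = (1.602×10⁻¹⁹)(0.190)²(0.0309)²/(2·829) ≈ 3.33×10⁻²⁷ kg.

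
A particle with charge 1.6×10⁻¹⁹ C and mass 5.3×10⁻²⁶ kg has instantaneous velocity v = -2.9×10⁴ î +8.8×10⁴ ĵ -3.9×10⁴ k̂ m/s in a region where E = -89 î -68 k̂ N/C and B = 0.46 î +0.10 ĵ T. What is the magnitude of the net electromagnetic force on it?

|F| ≈ 7.55×10⁻¹⁵ N

v×B = (3900, -1.79×10⁴, -4.34×10⁴) N/C.
E + v×B = (3810, -1.79×10⁴, -4.34×10⁴) N/C.
F = q(E + v×B) = (1.6×10⁻¹⁹ C)·(3810, -1.79×10⁴, -4.34×10⁴) = (6.10×10⁻¹⁶, -2.87×10⁻¹⁵, -6.95×10⁻¹⁵) N.
|F| = 7.55×10⁻¹⁵ N.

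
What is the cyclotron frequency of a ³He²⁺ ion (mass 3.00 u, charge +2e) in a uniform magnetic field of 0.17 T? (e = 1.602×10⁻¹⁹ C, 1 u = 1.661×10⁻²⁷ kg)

f = |q|B/(2πm).
f = (3.204×10⁻¹⁹)(0.17)/(2π·4.983×10⁻²⁷) ≈ 1.7×10⁶ Hz.

f ≈ 1.7×10⁶ Hz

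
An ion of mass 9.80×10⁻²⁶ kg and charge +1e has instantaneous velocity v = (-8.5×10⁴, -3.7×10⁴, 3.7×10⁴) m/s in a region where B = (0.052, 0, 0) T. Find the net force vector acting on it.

v×B = (0, 1920, 1920) N/C.
F = q v×B = (1.602×10⁻¹⁹ C)·(0, 1920, 1920) = (0, 3.08×10⁻¹⁶, 3.08×10⁻¹⁶) N.

F ≈ (0, 3.08×10⁻¹⁶, 3.08×10⁻¹⁶) N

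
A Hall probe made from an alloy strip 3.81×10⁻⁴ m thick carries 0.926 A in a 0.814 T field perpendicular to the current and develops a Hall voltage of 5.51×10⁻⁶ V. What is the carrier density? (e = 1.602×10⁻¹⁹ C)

From V_H = IB/(n e t), n = IB/(V_H e t).
n = (0.926)(0.814)/((5.51×10⁻⁶)(1.602×10⁻¹⁹)(3.81×10⁻⁴)) ≈ 2.24×10²⁷ m⁻³.

n ≈ 2.24×10²⁷ m⁻³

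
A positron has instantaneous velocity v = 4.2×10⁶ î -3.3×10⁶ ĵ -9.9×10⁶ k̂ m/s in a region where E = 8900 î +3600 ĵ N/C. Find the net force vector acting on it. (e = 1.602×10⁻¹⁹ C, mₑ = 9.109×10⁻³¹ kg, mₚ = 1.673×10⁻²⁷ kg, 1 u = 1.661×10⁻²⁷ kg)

Only an electric field acts, so F = qE = (1.602×10⁻¹⁹ C)·(8900, 3600, 0) = (1.43×10⁻¹⁵, 5.77×10⁻¹⁶, 0) N.

F ≈ (1.43×10⁻¹⁵, 5.77×10⁻¹⁶, 0) N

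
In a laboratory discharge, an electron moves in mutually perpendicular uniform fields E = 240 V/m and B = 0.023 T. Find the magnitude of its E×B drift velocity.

The steady drift has the magnetic force balancing the electric force, so v_d = E/B.
v_d = 240/0.023 = 1.0×10⁴ m/s.

v_d ≈ 1.0×10⁴ m/s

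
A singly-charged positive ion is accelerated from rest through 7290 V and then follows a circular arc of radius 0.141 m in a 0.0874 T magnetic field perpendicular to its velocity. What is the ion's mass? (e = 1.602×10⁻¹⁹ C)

Combine |q|V = ½mv² and r = mv/(|q|B): eliminate v to get m = qB²r²/(2V).
m = (1.602×10⁻¹⁹)(0.0874)²(0.141)²/(2·7290) ≈ 1.67×10⁻²⁷ kg.

m ≈ 1.67×10⁻²⁷ kg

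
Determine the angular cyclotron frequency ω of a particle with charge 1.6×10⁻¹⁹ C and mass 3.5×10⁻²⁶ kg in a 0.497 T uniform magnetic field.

ω ≈ 2.27×10⁶ rad/s

ω = |q|B/m.
ω = (1.6×10⁻¹⁹)(0.497)/3.5×10⁻²⁶ ≈ 2.27×10⁶ rad/s.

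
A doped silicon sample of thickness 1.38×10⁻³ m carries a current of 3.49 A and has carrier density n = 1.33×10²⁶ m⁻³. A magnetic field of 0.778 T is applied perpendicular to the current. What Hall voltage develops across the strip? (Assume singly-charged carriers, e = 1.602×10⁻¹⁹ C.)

V_H = IB/(n e t).
V_H = (3.49)(0.778)/((1.33×10²⁶)(1.602×10⁻¹⁹)(1.38×10⁻³)) ≈ 9.23×10⁻⁵ V.

V_H ≈ 9.23×10⁻⁵ V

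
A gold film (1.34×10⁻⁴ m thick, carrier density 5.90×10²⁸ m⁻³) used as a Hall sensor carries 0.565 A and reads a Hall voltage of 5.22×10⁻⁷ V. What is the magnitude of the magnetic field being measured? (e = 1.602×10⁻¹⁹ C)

From V_H = IB/(n e t), B = V_H n e t / I.
B = (5.22×10⁻⁷)(5.90×10²⁸)(1.602×10⁻¹⁹)(1.34×10⁻⁴)/0.565 ≈ 1.17 T.

B ≈ 1.17 T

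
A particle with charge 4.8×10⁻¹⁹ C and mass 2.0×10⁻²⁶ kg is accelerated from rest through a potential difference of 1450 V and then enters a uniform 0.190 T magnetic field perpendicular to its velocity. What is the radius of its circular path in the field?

r ≈ 0.0579 m

Acceleration: |q|V = ½mv² ⇒ v = √(2|q|V/m) = √(2·4.8×10⁻¹⁹·1450/2.0×10⁻²⁶) ≈ 2.638×10⁵ m/s.
In the field: r = mv/(|q|B) = (2.0×10⁻²⁶)(2.638×10⁵)/((4.8×10⁻¹⁹)(0.190)) ≈ 0.0579 m.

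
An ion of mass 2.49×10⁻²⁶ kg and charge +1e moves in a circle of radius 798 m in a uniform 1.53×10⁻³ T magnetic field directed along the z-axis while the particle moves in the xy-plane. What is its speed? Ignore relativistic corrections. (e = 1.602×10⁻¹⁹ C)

From |q|vB = mv²/r, v = |q|Br/m.
v = (1.602×10⁻¹⁹)(1.53×10⁻³)(798)/2.49×10⁻²⁶ ≈ 7.86×10⁶ m/s.

v ≈ 7.86×10⁶ m/s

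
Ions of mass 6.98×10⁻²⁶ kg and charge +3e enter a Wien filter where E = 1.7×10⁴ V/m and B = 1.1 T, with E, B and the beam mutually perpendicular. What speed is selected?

For undeflected motion the electric and magnetic forces balance: qE = qvB.
v = E/B = 1.7×10⁴/1.1 = 1.5×10⁴ m/s.

v = 1.5×10⁴ m/s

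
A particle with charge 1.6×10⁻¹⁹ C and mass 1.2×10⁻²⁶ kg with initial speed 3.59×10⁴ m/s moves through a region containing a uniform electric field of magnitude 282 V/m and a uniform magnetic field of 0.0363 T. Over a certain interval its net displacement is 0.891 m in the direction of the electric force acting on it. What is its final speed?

B does no work; ΔKE = |q|E d.
½mv_f² = ½mv₀² + |q|Ed = ½(1.2×10⁻²⁶)(3.59×10⁴)² + (1.6×10⁻¹⁹)(282)(0.891) ≈ 7.733×10⁻¹⁸ J + 4.020×10⁻¹⁷ J ≈ 4.793×10⁻¹⁷ J.
v_f = √(2·4.793×10⁻¹⁷/1.2×10⁻²⁶) ≈ 8.94×10⁴ m/s.

v_f ≈ 8.94×10⁴ m/s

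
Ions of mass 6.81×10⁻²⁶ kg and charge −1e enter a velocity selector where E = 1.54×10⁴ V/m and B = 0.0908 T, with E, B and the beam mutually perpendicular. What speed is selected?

v = 1.70×10⁵ m/s

Straight-line motion ⇒ electric and magnetic forces cancel, so E = vB.
v = E/B = 1.54×10⁴/0.0908 = 1.70×10⁵ m/s.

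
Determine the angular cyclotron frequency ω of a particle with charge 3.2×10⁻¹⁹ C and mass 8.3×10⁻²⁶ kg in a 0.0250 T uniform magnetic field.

ω = |q|B/m.
ω = (3.2×10⁻¹⁹)(0.0250)/8.3×10⁻²⁶ ≈ 9.64×10⁴ rad/s.

ω ≈ 9.64×10⁴ rad/s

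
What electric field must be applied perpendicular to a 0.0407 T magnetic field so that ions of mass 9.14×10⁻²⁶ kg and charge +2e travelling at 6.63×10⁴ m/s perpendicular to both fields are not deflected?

For straight-line motion qE = qvB, so E = vB.
E = 6.63×10⁴ × 0.0407 = 2700 V/m.

E = 2700 V/m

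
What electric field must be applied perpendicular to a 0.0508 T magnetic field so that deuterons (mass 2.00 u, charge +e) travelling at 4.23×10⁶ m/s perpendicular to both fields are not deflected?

For straight-line motion qE = qvB, so E = vB.
E = 4.23×10⁶ × 0.0508 = 2.15×10⁵ V/m.

E = 2.15×10⁵ V/m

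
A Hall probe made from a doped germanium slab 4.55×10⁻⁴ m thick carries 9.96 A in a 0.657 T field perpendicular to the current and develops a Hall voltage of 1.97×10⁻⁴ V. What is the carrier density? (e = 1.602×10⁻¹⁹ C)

From V_H = IB/(n e t), n = IB/(V_H e t).
n = (9.96)(0.657)/((1.97×10⁻⁴)(1.602×10⁻¹⁹)(4.55×10⁻⁴)) ≈ 4.56×10²⁶ m⁻³.

n ≈ 4.56×10²⁶ m⁻³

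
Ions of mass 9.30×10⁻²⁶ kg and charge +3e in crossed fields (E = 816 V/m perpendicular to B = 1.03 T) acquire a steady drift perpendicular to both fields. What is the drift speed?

v_d ≈ 792 m/s

The steady drift has the magnetic force balancing the electric force, so v_d = E/B.
v_d = 816/1.03 = 792 m/s.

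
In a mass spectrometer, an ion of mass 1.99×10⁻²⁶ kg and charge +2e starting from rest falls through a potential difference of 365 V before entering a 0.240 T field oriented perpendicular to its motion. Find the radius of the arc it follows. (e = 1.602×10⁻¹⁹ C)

Acceleration: |q|V = ½mv² ⇒ v = √(2|q|V/m) = √(2·3.204×10⁻¹⁹·365/1.99×10⁻²⁶) ≈ 1.084×10⁵ m/s.
In the field: r = mv/(|q|B) = (1.99×10⁻²⁶)(1.084×10⁵)/((3.204×10⁻¹⁹)(0.240)) ≈ 0.0281 m.

r ≈ 0.0281 m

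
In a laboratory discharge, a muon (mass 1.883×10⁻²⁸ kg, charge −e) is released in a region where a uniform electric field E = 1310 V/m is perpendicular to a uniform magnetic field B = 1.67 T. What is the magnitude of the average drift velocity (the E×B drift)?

v_d ≈ 784 m/s

The steady drift has the magnetic force balancing the electric force, so v_d = E/B.
v_d = 1310/1.67 = 784 m/s.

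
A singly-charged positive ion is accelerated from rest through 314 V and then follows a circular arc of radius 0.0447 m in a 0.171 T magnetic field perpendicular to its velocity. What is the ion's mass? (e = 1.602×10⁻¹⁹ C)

Combine |q|V = ½mv² and r = mv/(|q|B): eliminate v to get m = qB²r²/(2V).
m = (1.602×10⁻¹⁹)(0.171)²(0.0447)²/(2·314) ≈ 1.49×10⁻²⁶ kg.

m ≈ 1.49×10⁻²⁶ kg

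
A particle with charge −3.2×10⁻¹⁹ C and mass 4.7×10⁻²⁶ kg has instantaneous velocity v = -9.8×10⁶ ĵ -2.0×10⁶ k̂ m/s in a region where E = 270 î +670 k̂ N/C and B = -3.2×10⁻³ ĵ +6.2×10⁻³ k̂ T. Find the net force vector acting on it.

v×B = (-6.72×10⁴, 0, 0) N/C.
E + v×B = (-6.69×10⁴, 0, 670) N/C.
F = q(E + v×B) = (−3.2×10⁻¹⁹ C)·(-6.69×10⁴, 0, 670) = (2.14×10⁻¹⁴, 0, -2.14×10⁻¹⁶) N.

F ≈ (2.14×10⁻¹⁴, 0, -2.14×10⁻¹⁶) N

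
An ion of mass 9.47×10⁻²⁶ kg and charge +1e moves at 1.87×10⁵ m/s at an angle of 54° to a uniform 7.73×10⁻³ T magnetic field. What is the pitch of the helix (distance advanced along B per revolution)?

p ≈ 52.8 m

v∥ = v cosθ = 1.87×10⁵·cos54° ≈ 1.099×10⁵ m/s.
T = 2πm/(|q|B) = 2π(9.47×10⁻²⁶)/((1.602×10⁻¹⁹)(7.73×10⁻³)) ≈ 4.805×10⁻⁴ s.
pitch = v∥ T = (1.099×10⁵)(4.805×10⁻⁴) ≈ 52.8 m.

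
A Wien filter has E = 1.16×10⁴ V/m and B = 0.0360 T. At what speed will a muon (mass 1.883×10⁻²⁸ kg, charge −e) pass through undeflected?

For undeflected motion the electric and magnetic forces balance: qE = qvB.
v = E/B = 1.16×10⁴/0.0360 = 3.22×10⁵ m/s.
The result is independent of the particle's charge and mass.

v = 3.22×10⁵ m/s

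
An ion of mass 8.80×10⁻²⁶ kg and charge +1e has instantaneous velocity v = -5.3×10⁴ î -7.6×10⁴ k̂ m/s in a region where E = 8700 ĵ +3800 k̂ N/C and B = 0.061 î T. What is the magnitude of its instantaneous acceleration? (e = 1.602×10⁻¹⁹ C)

|a| ≈ 1.01×10¹⁰ m/s²

v×B = (0, -4640, 0) N/C.
E + v×B = (0, 4060, 3800) N/C.
F = q(E + v×B) = (1.602×10⁻¹⁹ C)·(0, 4060, 3800) = (0, 6.51×10⁻¹⁶, 6.09×10⁻¹⁶) N.
|a| = |F|/m = 8.913×10⁻¹⁶/8.80×10⁻²⁶ ≈ 1.01×10¹⁰ m/s².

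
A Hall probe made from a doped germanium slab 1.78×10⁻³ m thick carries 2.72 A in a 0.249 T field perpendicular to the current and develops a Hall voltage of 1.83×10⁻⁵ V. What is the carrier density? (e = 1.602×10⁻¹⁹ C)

n ≈ 1.30×10²⁶ m⁻³

From V_H = IB/(n e t), n = IB/(V_H e t).
n = (2.72)(0.249)/((1.83×10⁻⁵)(1.602×10⁻¹⁹)(1.78×10⁻³)) ≈ 1.30×10²⁶ m⁻³.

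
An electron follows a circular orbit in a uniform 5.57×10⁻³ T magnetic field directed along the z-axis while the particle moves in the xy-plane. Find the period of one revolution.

The cyclotron period depends only on m, q, B: T = 2πm/(|q|B).
T = 2π(9.109×10⁻³¹)/((1.602×10⁻¹⁹)(5.57×10⁻³)) ≈ 6.41×10⁻⁹ s.

T ≈ 6.41×10⁻⁹ s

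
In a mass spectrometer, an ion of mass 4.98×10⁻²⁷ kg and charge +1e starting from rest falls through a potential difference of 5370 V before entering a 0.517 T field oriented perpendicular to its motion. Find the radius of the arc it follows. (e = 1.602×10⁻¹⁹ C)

Acceleration: |q|V = ½mv² ⇒ v = √(2|q|V/m) = √(2·1.602×10⁻¹⁹·5370/4.98×10⁻²⁷) ≈ 5.878×10⁵ m/s.
In the field: r = mv/(|q|B) = (4.98×10⁻²⁷)(5.878×10⁵)/((1.602×10⁻¹⁹)(0.517)) ≈ 0.0353 m.

r ≈ 0.0353 m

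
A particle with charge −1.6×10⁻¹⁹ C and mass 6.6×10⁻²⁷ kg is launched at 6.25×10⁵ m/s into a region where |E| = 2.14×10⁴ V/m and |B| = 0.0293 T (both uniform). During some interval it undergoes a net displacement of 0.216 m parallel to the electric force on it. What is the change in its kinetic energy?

The magnetic force is always ⟂ v and does no work; only the electric force changes KE.
ΔKE = F_E · d = |q|E d = (1.6×10⁻¹⁹)(2.14×10⁴)(0.216) ≈ 7.40×10⁻¹⁶ J.

ΔKE ≈ 7.40×10⁻¹⁶ J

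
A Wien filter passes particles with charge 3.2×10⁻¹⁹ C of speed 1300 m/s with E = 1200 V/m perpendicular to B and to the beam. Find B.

B = 0.92 T

Balance of forces in the selector: qE = qvB ⇒ B = E/v.
B = 1200/1300 = 0.92 T.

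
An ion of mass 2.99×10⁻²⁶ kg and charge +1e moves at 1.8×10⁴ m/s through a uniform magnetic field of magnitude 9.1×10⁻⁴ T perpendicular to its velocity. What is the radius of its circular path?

r ≈ 3.7 m

The magnetic force provides the centripetal force: |q|vB = mv²/r.
r = mv/(|q|B) = (2.99×10⁻²⁶)(1.8×10⁴)/((1.602×10⁻¹⁹)(9.1×10⁻⁴)) ≈ 3.7 m.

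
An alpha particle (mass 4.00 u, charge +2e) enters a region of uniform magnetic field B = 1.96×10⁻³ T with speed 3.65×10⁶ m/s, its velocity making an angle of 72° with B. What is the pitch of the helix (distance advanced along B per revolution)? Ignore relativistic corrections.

v∥ = v cosθ = 3.65×10⁶·cos72° ≈ 1.128×10⁶ m/s.
T = 2πm/(|q|B) = 2π(6.644×10⁻²⁷)/((3.204×10⁻¹⁹)(1.96×10⁻³)) ≈ 6.648×10⁻⁵ s.
pitch = v∥ T = (1.128×10⁶)(6.648×10⁻⁵) ≈ 75.0 m.

p ≈ 75.0 m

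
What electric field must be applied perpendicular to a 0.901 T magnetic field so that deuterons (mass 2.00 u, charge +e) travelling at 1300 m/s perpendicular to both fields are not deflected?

For straight-line motion qE = qvB, so E = vB.
E = 1300 × 0.901 = 1170 V/m.

E = 1170 V/m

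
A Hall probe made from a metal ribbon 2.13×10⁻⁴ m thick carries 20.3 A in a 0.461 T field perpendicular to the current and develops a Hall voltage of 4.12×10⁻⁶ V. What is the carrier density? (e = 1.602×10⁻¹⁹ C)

n ≈ 6.66×10²⁸ m⁻³

From V_H = IB/(n e t), n = IB/(V_H e t).
n = (20.3)(0.461)/((4.12×10⁻⁶)(1.602×10⁻¹⁹)(2.13×10⁻⁴)) ≈ 6.66×10²⁸ m⁻³.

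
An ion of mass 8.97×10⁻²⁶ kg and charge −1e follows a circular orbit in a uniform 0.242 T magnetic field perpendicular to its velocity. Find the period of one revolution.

T ≈ 1.45×10⁻⁵ s

The cyclotron period depends only on m, q, B: T = 2πm/(|q|B).
T = 2π(8.97×10⁻²⁶)/((1.602×10⁻¹⁹)(0.242)) ≈ 1.45×10⁻⁵ s.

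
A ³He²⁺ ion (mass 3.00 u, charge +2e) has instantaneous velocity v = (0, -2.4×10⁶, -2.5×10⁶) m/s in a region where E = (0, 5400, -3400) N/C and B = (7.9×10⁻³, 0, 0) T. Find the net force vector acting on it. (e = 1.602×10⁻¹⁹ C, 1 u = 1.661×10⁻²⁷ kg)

F ≈ (0, -4.60×10⁻¹⁵, 4.99×10⁻¹⁵) N

v×B = (0, -1.98×10⁴, 1.90×10⁴) N/C.
E + v×B = (0, -1.44×10⁴, 1.56×10⁴) N/C.
F = q(E + v×B) = (3.204×10⁻¹⁹ C)·(0, -1.44×10⁴, 1.56×10⁴) = (0, -4.60×10⁻¹⁵, 4.99×10⁻¹⁵) N.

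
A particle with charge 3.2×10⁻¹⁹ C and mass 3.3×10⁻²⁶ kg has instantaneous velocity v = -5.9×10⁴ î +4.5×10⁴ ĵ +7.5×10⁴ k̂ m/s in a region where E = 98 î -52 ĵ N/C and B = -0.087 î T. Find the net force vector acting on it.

F ≈ (3.14×10⁻¹⁷, -2.10×10⁻¹⁵, 1.25×10⁻¹⁵) N

v×B = (0, -6520, 3910) N/C.
E + v×B = (98.0, -6580, 3910) N/C.
F = q(E + v×B) = (3.2×10⁻¹⁹ C)·(98.0, -6580, 3910) = (3.14×10⁻¹⁷, -2.10×10⁻¹⁵, 1.25×10⁻¹⁵) N.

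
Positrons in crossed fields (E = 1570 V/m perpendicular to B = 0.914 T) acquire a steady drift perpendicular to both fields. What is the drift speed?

The E×B drift speed is v_d = E/B.
v_d = 1570/0.914 = 1720 m/s.

v_d ≈ 1720 m/s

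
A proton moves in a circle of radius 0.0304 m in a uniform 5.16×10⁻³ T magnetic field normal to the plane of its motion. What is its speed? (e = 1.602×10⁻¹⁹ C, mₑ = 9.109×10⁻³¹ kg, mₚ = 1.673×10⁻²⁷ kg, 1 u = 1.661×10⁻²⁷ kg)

From |q|vB = mv²/r, v = |q|Br/m.
v = (1.602×10⁻¹⁹)(5.16×10⁻³)(0.0304)/1.673×10⁻²⁷ ≈ 1.50×10⁴ m/s.

v ≈ 1.50×10⁴ m/s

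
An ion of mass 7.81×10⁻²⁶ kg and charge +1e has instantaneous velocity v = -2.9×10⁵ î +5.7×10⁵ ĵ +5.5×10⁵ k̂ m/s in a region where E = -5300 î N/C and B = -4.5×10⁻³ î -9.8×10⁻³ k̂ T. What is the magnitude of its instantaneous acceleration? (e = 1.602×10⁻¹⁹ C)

v×B = (-5590, -5320, 2560) N/C.
E + v×B = (-1.09×10⁴, -5320, 2560) N/C.
F = q(E + v×B) = (1.602×10⁻¹⁹ C)·(-1.09×10⁴, -5320, 2560) = (-1.74×10⁻¹⁵, -8.52×10⁻¹⁶, 4.11×10⁻¹⁶) N.
|a| = |F|/m = 1.984×10⁻¹⁵/7.81×10⁻²⁶ ≈ 2.54×10¹⁰ m/s².

|a| ≈ 2.54×10¹⁰ m/s²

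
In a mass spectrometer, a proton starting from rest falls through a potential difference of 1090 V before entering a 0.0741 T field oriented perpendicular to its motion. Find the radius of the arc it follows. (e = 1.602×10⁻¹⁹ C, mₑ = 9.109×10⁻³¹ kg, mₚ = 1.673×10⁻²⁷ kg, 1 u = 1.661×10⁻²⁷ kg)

r ≈ 0.0644 m

Acceleration: |q|V = ½mv² ⇒ v = √(2|q|V/m) = √(2·1.602×10⁻¹⁹·1090/1.673×10⁻²⁷) ≈ 4.569×10⁵ m/s.
In the field: r = mv/(|q|B) = (1.673×10⁻²⁷)(4.569×10⁵)/((1.602×10⁻¹⁹)(0.0741)) ≈ 0.0644 m.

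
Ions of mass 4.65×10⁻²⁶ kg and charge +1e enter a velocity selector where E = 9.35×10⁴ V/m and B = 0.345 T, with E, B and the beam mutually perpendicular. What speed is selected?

Straight-line motion ⇒ electric and magnetic forces cancel, so E = vB.
v = E/B = 9.35×10⁴/0.345 = 2.71×10⁵ m/s.

v = 2.71×10⁵ m/s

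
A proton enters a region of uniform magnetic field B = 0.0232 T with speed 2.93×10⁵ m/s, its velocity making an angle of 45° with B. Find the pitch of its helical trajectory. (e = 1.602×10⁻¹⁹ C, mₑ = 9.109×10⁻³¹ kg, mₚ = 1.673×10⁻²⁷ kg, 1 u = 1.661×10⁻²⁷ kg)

p ≈ 0.586 m

v∥ = v cosθ = 2.93×10⁵·cos45° ≈ 2.072×10⁵ m/s.
T = 2πm/(|q|B) = 2π(1.673×10⁻²⁷)/((1.602×10⁻¹⁹)(0.0232)) ≈ 2.828×10⁻⁶ s.
pitch = v∥ T = (2.072×10⁵)(2.828×10⁻⁶) ≈ 0.586 m.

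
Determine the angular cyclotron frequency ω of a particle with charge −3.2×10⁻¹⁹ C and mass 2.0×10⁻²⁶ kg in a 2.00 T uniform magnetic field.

ω ≈ 3.20×10⁷ rad/s

ω = |q|B/m.
ω = (3.2×10⁻¹⁹)(2.00)/2.0×10⁻²⁶ ≈ 3.20×10⁷ rad/s.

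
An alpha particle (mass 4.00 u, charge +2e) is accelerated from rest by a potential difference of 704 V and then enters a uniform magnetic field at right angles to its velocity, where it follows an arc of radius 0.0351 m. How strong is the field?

v = √(2|q|V/m) = √(2·3.204×10⁻¹⁹·704/6.644×10⁻²⁷) ≈ 2.606×10⁵ m/s.
B = mv/(|q|r) = (6.644×10⁻²⁷)(2.606×10⁵)/((3.204×10⁻¹⁹)(0.0351)) ≈ 0.154 T.

B ≈ 0.154 T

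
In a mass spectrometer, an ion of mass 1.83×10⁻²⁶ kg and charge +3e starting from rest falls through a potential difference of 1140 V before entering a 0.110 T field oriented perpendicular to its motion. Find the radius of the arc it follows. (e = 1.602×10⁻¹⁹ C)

Acceleration: |q|V = ½mv² ⇒ v = √(2|q|V/m) = √(2·4.806×10⁻¹⁹·1140/1.83×10⁻²⁶) ≈ 2.447×10⁵ m/s.
In the field: r = mv/(|q|B) = (1.83×10⁻²⁶)(2.447×10⁵)/((4.806×10⁻¹⁹)(0.110)) ≈ 0.0847 m.

r ≈ 0.0847 m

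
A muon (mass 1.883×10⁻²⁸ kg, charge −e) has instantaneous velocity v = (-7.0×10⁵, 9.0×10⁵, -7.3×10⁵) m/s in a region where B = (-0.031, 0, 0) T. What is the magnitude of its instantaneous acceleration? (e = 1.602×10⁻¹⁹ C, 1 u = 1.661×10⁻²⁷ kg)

|a| ≈ 3.06×10¹³ m/s²

v×B = (0, 2.26×10⁴, 2.79×10⁴) N/C.
F = q v×B = (−1.602×10⁻¹⁹ C)·(0, 2.26×10⁴, 2.79×10⁴) = (0, -3.63×10⁻¹⁵, -4.47×10⁻¹⁵) N.
|a| = |F|/m = 5.755×10⁻¹⁵/1.883×10⁻²⁸ ≈ 3.06×10¹³ m/s².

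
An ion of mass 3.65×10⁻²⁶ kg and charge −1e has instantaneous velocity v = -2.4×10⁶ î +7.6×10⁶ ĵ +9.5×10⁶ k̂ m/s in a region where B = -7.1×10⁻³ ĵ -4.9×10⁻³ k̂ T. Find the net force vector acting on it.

F ≈ (-4.84×10⁻¹⁵, 1.88×10⁻¹⁵, -2.73×10⁻¹⁵) N

v×B = (3.02×10⁴, -1.18×10⁴, 1.70×10⁴) N/C.
F = q v×B = (−1.602×10⁻¹⁹ C)·(3.02×10⁴, -1.18×10⁴, 1.70×10⁴) = (-4.84×10⁻¹⁵, 1.88×10⁻¹⁵, -2.73×10⁻¹⁵) N.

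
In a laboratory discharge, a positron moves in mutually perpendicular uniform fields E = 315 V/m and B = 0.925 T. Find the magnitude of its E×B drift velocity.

The steady drift has the magnetic force balancing the electric force, so v_d = E/B.
v_d = 315/0.925 = 341 m/s.

v_d ≈ 341 m/s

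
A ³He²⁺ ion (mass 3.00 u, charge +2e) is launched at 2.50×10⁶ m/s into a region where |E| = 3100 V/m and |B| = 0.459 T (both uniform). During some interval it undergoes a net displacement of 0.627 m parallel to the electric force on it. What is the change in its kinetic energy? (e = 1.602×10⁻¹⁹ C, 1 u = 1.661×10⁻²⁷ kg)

The magnetic force is always ⟂ v and does no work; only the electric force changes KE.
ΔKE = F_E · d = |q|E d = (3.204×10⁻¹⁹)(3100)(0.627) ≈ 6.23×10⁻¹⁶ J.

ΔKE ≈ 6.23×10⁻¹⁶ J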